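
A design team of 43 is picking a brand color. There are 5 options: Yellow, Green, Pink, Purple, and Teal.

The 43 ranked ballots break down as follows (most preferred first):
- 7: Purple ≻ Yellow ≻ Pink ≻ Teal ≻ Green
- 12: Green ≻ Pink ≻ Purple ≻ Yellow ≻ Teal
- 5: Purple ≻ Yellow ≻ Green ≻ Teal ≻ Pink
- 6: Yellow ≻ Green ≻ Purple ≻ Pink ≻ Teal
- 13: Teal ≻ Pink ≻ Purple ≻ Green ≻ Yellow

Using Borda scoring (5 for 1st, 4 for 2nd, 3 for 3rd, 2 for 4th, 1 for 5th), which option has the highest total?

Yellow: 7×4 + 12×2 + 5×4 + 6×5 + 13×1 = 115
Green: 7×1 + 12×5 + 5×3 + 6×4 + 13×2 = 132
Pink: 7×3 + 12×4 + 5×1 + 6×2 + 13×4 = 138
Purple: 7×5 + 12×3 + 5×5 + 6×3 + 13×3 = 153
Teal: 7×2 + 12×1 + 5×2 + 6×1 + 13×5 = 107

Purple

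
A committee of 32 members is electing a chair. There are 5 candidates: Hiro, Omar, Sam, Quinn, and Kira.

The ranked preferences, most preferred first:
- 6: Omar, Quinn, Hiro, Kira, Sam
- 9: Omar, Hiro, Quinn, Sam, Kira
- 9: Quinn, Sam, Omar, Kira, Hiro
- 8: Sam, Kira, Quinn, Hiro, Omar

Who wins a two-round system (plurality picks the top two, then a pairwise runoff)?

Round 1 first-place votes: Hiro 0, Omar 15, Sam 8, Quinn 9, Kira 0. Omar and Quinn advance.
Runoff: Omar is ranked above Quinn on 15 ballots, Quinn above Omar on 17.

Quinn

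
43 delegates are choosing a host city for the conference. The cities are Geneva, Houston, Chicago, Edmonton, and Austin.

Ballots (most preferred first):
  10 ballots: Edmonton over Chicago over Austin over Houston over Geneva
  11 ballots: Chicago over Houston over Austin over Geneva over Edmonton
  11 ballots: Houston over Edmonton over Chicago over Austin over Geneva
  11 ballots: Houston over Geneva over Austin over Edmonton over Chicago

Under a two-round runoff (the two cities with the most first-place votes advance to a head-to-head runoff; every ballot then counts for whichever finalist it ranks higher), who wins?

Houston

Round 1 first-place votes: Geneva 0, Houston 22, Chicago 11, Edmonton 10, Austin 0. Houston and Chicago advance.
Runoff: Houston is ranked above Chicago on 22 ballots, Chicago above Houston on 21.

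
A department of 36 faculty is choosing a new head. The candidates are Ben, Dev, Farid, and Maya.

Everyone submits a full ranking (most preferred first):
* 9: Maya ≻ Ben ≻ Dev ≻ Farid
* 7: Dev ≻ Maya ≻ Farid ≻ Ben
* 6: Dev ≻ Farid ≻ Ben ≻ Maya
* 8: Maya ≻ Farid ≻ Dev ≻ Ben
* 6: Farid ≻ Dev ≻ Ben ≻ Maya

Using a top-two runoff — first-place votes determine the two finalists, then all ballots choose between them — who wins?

Dev

Round 1 first-place votes: Ben 0, Dev 13, Farid 6, Maya 17. Maya and Dev advance.
Runoff: Maya is ranked above Dev on 17 ballots, Dev above Maya on 19.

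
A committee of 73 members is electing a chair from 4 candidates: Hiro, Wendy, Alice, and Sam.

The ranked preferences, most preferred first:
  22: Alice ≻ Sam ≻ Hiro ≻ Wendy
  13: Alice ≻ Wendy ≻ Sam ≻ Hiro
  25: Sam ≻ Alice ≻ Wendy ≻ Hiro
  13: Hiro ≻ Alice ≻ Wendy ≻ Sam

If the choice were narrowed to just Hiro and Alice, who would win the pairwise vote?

Alice

Hiro is ranked above Alice on 13 ballots; Alice above Hiro on 60.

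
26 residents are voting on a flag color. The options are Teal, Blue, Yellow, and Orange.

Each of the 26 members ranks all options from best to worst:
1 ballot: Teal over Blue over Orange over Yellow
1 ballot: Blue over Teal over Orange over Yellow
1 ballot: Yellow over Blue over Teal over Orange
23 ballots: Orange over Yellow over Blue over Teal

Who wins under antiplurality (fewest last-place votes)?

Blue

Last-place votes: Teal 23, Blue 0, Yellow 2, Orange 1.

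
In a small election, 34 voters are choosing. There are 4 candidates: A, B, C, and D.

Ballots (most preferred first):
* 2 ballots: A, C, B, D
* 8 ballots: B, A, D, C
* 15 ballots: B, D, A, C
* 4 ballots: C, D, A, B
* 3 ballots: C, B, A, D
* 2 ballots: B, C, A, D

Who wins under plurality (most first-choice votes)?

First-place votes: A 2, B 25, C 7, D 0.

B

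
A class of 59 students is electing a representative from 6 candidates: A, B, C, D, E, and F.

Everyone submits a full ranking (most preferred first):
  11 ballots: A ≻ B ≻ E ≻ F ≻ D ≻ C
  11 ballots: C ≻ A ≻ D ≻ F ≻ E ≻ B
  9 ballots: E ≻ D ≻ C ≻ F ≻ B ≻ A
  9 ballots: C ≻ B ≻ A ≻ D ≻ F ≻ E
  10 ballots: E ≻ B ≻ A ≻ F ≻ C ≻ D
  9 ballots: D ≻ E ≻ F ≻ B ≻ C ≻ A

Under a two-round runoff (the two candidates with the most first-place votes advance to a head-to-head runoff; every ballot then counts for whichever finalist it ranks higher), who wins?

E

Round 1 first-place votes: A 11, B 0, C 20, D 9, E 19, F 0. C and E advance.
Runoff: C is ranked above E on 20 ballots, E above C on 39.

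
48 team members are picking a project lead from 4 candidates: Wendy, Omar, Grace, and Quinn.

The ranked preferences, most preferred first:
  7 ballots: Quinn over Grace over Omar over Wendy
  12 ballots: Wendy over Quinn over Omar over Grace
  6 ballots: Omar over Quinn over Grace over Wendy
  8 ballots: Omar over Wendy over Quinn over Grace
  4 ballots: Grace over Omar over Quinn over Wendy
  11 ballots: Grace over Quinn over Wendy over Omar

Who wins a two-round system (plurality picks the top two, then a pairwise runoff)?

Round 1 first-place votes: Wendy 12, Omar 14, Grace 15, Quinn 7. Grace and Omar advance.
Runoff: Grace is ranked above Omar on 22 ballots, Omar above Grace on 26.

Omar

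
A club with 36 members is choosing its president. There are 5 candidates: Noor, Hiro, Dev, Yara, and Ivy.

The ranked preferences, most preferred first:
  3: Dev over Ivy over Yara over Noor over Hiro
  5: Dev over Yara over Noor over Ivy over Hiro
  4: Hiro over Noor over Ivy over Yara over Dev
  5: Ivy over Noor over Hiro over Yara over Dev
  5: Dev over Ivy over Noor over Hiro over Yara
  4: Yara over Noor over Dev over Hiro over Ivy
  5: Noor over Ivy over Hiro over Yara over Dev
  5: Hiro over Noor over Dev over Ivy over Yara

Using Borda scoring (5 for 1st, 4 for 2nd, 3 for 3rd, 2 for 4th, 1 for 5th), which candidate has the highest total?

Noor: 3×2 + 5×3 + 4×4 + 5×4 + 5×3 + 4×4 + 5×5 + 5×4 = 133
Hiro: 3×1 + 5×1 + 4×5 + 5×3 + 5×2 + 4×2 + 5×3 + 5×5 = 101
Dev: 3×5 + 5×5 + 4×1 + 5×1 + 5×5 + 4×3 + 5×1 + 5×3 = 106
Yara: 3×3 + 5×4 + 4×2 + 5×2 + 5×1 + 4×5 + 5×2 + 5×1 = 87
Ivy: 3×4 + 5×2 + 4×3 + 5×5 + 5×4 + 4×1 + 5×4 + 5×2 = 113

Noor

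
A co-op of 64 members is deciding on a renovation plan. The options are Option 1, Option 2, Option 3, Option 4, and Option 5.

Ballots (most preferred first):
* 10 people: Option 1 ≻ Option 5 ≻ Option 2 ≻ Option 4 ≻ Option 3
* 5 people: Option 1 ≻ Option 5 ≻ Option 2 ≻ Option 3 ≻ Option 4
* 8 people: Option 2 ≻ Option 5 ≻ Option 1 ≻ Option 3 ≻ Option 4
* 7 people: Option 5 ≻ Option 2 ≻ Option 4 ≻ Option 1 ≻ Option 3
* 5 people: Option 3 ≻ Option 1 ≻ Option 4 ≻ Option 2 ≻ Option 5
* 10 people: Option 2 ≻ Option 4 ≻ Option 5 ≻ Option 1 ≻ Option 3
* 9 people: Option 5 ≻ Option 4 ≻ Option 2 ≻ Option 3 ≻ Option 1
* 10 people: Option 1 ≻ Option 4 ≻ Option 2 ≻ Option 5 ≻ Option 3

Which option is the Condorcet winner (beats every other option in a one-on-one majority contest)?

Option 2

Option 2 vs Option 1: 34–30
Option 2 vs Option 3: 59–5
Option 2 vs Option 4: 40–24
Option 2 vs Option 5: 33–31
Option 2 beats every other option.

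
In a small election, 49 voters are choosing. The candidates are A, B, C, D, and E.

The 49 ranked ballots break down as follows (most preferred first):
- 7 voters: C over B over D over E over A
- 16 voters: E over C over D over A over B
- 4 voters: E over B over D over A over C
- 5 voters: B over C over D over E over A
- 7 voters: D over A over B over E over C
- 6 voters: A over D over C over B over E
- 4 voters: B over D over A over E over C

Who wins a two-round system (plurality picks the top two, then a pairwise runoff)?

B

Round 1 first-place votes: A 6, B 9, C 7, D 7, E 20. E and B advance.
Runoff: E is ranked above B on 20 ballots, B above E on 29.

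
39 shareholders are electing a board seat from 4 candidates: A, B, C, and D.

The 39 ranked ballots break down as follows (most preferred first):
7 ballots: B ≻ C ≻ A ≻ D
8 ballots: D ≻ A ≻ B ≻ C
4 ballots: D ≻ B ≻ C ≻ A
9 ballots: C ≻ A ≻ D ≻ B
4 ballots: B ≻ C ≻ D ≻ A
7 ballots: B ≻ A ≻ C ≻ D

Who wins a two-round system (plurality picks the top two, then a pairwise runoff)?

D

Round 1 first-place votes: A 0, B 18, C 9, D 12. B and D advance.
Runoff: B is ranked above D on 18 ballots, D above B on 21.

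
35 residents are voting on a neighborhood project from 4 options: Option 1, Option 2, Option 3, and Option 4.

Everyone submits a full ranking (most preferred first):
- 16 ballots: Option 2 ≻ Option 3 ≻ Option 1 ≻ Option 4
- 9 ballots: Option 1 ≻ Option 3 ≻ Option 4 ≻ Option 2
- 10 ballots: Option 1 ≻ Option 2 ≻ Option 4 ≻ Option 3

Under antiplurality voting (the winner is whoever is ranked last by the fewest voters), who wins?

Option 1

Last-place votes: Option 1 0, Option 2 9, Option 3 10, Option 4 16.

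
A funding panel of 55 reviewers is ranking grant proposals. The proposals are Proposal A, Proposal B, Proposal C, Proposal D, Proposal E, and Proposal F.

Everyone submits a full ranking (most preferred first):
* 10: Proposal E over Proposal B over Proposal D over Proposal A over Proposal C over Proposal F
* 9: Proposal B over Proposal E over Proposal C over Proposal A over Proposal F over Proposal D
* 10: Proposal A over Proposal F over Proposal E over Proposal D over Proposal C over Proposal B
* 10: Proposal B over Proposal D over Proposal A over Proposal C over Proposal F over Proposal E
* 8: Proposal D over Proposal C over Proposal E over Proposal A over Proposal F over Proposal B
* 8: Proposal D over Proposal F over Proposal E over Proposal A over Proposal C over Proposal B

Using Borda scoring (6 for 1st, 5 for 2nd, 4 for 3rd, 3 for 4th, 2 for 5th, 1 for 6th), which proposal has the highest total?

Proposal A: 10×3 + 9×3 + 10×6 + 10×4 + 8×3 + 8×3 = 205
Proposal B: 10×5 + 9×6 + 10×1 + 10×6 + 8×1 + 8×1 = 190
Proposal C: 10×2 + 9×4 + 10×2 + 10×3 + 8×5 + 8×2 = 162
Proposal D: 10×4 + 9×1 + 10×3 + 10×5 + 8×6 + 8×6 = 225
Proposal E: 10×6 + 9×5 + 10×4 + 10×1 + 8×4 + 8×4 = 219
Proposal F: 10×1 + 9×2 + 10×5 + 10×2 + 8×2 + 8×5 = 154

Proposal D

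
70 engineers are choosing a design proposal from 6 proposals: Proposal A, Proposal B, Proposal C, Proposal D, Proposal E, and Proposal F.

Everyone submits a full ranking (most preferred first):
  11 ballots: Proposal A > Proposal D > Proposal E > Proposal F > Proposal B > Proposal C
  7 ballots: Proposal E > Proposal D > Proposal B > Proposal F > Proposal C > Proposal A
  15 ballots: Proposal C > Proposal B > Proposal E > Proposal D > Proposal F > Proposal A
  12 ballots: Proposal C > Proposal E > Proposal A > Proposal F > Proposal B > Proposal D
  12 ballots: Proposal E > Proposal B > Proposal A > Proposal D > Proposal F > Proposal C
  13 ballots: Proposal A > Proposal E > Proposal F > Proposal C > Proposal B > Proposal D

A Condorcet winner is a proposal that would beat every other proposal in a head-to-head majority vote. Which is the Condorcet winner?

Proposal E vs Proposal A: 46–24
Proposal E vs Proposal B: 55–15
Proposal E vs Proposal C: 43–27
Proposal E vs Proposal D: 59–11
Proposal E vs Proposal F: 70–0
Proposal E beats every other proposal.

Proposal E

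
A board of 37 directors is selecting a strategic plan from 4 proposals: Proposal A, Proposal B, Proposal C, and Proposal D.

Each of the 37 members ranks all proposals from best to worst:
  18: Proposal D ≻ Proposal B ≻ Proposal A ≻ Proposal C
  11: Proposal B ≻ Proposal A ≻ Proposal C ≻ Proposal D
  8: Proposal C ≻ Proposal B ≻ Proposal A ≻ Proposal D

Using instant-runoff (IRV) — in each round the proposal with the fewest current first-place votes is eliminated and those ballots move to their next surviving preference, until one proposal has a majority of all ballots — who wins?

Proposal B

Round 1: Proposal A 0, Proposal B 11, Proposal C 8, Proposal D 18. Proposal A eliminated.
Round 2: Proposal B 11, Proposal C 8, Proposal D 18. Proposal C eliminated.
Round 3: Proposal B 19, Proposal D 18. Proposal B has a majority (≥19).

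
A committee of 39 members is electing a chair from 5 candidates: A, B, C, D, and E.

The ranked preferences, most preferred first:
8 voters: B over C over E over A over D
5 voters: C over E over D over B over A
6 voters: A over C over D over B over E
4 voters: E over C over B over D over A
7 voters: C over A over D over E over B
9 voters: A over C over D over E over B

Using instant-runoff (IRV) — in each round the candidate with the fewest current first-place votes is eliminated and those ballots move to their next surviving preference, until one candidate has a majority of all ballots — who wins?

Round 1: A 15, B 8, C 12, D 0, E 4. D eliminated.
Round 2: A 15, B 8, C 12, E 4. E eliminated.
Round 3: A 15, B 8, C 16. B eliminated.
Round 4: A 15, C 24. C has a majority (≥20).

C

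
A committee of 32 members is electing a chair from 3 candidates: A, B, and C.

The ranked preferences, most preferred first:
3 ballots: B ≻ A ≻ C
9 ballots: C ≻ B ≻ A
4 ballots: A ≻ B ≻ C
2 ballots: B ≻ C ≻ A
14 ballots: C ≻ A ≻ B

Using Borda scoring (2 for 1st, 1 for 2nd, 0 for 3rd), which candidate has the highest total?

A: 3×1 + 9×0 + 4×2 + 2×0 + 14×1 = 25
B: 3×2 + 9×1 + 4×1 + 2×2 + 14×0 = 23
C: 3×0 + 9×2 + 4×0 + 2×1 + 14×2 = 48

C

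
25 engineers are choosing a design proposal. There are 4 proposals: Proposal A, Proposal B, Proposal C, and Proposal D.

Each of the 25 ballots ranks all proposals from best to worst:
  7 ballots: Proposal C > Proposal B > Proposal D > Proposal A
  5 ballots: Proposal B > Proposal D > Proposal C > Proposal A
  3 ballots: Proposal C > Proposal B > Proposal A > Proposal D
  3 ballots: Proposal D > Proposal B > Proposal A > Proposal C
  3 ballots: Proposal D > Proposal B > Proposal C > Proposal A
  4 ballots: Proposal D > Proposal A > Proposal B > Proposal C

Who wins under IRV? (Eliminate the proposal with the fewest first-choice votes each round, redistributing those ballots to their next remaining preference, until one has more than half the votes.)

Round 1: Proposal A 0, Proposal B 5, Proposal C 10, Proposal D 10. Proposal A eliminated.
Round 2: Proposal B 5, Proposal C 10, Proposal D 10. Proposal B eliminated.
Round 3: Proposal C 10, Proposal D 15. Proposal D has a majority (≥13).

Proposal D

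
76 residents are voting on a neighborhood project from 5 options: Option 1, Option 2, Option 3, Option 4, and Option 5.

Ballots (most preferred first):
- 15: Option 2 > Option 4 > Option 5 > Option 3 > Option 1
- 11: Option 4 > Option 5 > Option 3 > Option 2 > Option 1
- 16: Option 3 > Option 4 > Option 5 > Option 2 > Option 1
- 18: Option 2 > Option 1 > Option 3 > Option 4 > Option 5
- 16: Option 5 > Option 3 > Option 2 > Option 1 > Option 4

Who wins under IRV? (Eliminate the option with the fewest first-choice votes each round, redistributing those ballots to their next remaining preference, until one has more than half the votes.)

Round 1: Option 1 0, Option 2 33, Option 3 16, Option 4 11, Option 5 16. Option 1 eliminated.
Round 2: Option 2 33, Option 3 16, Option 4 11, Option 5 16. Option 4 eliminated.
Round 3: Option 2 33, Option 3 16, Option 5 27. Option 3 eliminated.
Round 4: Option 2 33, Option 5 43. Option 5 has a majority (≥39).

Option 5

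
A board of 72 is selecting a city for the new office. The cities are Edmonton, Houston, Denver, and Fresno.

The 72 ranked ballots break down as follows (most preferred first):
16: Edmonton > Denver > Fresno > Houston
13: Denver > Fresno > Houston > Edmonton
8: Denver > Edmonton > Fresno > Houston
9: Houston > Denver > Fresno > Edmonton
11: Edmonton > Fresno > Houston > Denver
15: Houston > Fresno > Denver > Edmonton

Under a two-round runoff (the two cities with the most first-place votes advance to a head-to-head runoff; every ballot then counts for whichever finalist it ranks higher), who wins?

Round 1 first-place votes: Edmonton 27, Houston 24, Denver 21, Fresno 0. Edmonton and Houston advance.
Runoff: Edmonton is ranked above Houston on 35 ballots, Houston above Edmonton on 37.

Houston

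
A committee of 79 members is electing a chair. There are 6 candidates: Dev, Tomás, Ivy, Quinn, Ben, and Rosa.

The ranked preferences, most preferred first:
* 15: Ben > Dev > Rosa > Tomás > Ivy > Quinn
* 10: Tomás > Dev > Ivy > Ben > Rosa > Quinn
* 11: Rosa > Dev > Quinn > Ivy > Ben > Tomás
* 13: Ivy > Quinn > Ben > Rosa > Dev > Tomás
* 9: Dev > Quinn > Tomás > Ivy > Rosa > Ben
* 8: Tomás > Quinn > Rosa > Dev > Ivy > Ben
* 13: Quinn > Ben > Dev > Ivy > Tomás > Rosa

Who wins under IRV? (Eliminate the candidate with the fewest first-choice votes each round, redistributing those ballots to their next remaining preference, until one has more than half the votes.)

Quinn

Round 1: Dev 9, Tomás 18, Ivy 13, Quinn 13, Ben 15, Rosa 11. Dev eliminated.
Round 2: Tomás 18, Ivy 13, Quinn 22, Ben 15, Rosa 11. Rosa eliminated.
Round 3: Tomás 18, Ivy 13, Quinn 33, Ben 15. Ivy eliminated.
Round 4: Tomás 18, Quinn 46, Ben 15. Quinn has a majority (≥40).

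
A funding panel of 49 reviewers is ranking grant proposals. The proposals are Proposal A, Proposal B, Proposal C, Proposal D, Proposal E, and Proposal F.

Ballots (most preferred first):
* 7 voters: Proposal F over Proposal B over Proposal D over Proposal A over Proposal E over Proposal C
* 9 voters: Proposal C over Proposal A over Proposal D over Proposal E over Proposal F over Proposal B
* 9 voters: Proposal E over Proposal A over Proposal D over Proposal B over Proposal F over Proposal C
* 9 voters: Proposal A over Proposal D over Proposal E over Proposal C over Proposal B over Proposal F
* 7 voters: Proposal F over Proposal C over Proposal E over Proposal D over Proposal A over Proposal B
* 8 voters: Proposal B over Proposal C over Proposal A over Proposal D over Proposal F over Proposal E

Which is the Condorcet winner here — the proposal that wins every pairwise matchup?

Proposal A vs Proposal B: 34–15
Proposal A vs Proposal C: 25–24
Proposal A vs Proposal D: 35–14
Proposal A vs Proposal E: 33–16
Proposal A vs Proposal F: 35–14
Proposal A beats every other proposal.

Proposal A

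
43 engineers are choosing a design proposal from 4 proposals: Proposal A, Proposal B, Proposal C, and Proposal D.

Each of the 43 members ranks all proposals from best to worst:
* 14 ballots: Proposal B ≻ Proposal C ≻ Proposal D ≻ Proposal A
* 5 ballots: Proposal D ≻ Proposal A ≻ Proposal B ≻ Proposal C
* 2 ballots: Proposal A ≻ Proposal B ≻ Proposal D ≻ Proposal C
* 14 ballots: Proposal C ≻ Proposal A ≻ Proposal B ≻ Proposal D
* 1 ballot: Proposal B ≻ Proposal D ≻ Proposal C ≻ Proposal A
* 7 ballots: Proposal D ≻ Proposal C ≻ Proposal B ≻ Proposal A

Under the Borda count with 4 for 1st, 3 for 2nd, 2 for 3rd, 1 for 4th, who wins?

Proposal A: 14×1 + 5×3 + 2×4 + 14×3 + 1×1 + 7×1 = 87
Proposal B: 14×4 + 5×2 + 2×3 + 14×2 + 1×4 + 7×2 = 118
Proposal C: 14×3 + 5×1 + 2×1 + 14×4 + 1×2 + 7×3 = 128
Proposal D: 14×2 + 5×4 + 2×2 + 14×1 + 1×3 + 7×4 = 97

Proposal C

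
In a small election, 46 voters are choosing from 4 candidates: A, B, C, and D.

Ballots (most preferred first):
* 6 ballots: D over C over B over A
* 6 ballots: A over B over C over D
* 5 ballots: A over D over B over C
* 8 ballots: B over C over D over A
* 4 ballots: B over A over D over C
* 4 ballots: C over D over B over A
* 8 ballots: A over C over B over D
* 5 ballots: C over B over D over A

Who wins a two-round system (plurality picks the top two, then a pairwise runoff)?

Round 1 first-place votes: A 19, B 12, C 9, D 6. A and B advance.
Runoff: A is ranked above B on 19 ballots, B above A on 27.

B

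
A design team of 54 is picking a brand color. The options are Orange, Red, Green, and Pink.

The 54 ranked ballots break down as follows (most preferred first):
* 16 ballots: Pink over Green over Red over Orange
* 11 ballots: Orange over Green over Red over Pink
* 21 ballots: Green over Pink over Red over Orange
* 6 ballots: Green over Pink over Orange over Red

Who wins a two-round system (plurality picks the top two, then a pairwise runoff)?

Round 1 first-place votes: Orange 11, Red 0, Green 27, Pink 16. Green and Pink advance.
Runoff: Green is ranked above Pink on 38 ballots, Pink above Green on 16.

Green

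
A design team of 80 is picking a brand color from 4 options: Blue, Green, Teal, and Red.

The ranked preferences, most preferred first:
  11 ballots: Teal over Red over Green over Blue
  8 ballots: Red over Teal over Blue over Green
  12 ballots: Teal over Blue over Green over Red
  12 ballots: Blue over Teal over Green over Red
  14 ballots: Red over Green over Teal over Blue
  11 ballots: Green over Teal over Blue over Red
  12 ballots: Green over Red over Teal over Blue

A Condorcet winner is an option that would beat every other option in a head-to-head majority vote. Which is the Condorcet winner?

Teal vs Blue: 68–12
Teal vs Green: 43–37
Teal vs Red: 46–34
Teal beats every other option.

Teal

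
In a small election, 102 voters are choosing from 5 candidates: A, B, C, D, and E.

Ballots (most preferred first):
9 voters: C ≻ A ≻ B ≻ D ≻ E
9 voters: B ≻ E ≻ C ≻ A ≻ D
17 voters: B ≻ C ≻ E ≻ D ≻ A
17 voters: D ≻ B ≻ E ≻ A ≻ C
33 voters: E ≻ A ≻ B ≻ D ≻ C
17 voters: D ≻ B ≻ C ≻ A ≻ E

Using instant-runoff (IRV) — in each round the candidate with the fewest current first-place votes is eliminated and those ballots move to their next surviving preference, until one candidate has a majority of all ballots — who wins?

Round 1: A 0, B 26, C 9, D 34, E 33. A eliminated.
Round 2: B 26, C 9, D 34, E 33. C eliminated.
Round 3: B 35, D 34, E 33. E eliminated.
Round 4: B 68, D 34. B has a majority (≥52).

B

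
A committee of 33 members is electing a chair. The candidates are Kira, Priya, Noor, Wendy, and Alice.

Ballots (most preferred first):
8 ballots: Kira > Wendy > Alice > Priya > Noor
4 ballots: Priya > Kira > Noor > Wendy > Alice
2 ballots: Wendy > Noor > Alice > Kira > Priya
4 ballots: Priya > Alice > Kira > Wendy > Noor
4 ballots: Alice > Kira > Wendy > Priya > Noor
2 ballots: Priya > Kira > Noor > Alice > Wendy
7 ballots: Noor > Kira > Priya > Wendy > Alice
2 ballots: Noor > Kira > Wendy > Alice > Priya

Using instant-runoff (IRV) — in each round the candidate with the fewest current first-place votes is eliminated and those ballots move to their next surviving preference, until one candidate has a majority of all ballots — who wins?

Kira

Round 1: Kira 8, Priya 10, Noor 9, Wendy 2, Alice 4. Wendy eliminated.
Round 2: Kira 8, Priya 10, Noor 11, Alice 4. Alice eliminated.
Round 3: Kira 12, Priya 10, Noor 11. Priya eliminated.
Round 4: Kira 22, Noor 11. Kira has a majority (≥17).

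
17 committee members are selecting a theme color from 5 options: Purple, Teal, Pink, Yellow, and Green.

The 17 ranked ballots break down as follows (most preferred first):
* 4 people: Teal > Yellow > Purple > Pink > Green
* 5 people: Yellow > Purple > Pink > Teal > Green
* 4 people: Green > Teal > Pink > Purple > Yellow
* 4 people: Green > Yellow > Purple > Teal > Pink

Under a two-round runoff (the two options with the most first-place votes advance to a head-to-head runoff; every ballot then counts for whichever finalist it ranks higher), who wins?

Round 1 first-place votes: Purple 0, Teal 4, Pink 0, Yellow 5, Green 8. Green and Yellow advance.
Runoff: Green is ranked above Yellow on 8 ballots, Yellow above Green on 9.

Yellow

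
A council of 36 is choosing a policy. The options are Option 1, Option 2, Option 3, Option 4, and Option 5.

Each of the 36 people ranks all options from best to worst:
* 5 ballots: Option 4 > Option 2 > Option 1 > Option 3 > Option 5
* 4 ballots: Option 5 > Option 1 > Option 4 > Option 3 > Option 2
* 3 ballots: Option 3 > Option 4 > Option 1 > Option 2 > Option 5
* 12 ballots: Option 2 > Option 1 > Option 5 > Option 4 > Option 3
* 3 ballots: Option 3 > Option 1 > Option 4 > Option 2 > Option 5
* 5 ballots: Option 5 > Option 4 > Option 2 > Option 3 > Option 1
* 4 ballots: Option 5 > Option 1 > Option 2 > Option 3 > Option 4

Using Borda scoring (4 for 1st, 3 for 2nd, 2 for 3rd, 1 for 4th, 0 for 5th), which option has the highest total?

Option 2

Option 1: 5×2 + 4×3 + 3×2 + 12×3 + 3×3 + 5×0 + 4×3 = 85
Option 2: 5×3 + 4×0 + 3×1 + 12×4 + 3×1 + 5×2 + 4×2 = 87
Option 3: 5×1 + 4×1 + 3×4 + 12×0 + 3×4 + 5×1 + 4×1 = 42
Option 4: 5×4 + 4×2 + 3×3 + 12×1 + 3×2 + 5×3 + 4×0 = 70
Option 5: 5×0 + 4×4 + 3×0 + 12×2 + 3×0 + 5×4 + 4×4 = 76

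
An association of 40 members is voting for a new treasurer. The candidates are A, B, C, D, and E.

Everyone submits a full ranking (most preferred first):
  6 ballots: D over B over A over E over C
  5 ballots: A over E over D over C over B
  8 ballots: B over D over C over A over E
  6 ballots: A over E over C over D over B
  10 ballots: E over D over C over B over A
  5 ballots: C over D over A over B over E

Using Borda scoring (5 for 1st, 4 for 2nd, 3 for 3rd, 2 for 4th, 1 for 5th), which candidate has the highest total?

A: 6×3 + 5×5 + 8×2 + 6×5 + 10×1 + 5×3 = 114
B: 6×4 + 5×1 + 8×5 + 6×1 + 10×2 + 5×2 = 105
C: 6×1 + 5×2 + 8×3 + 6×3 + 10×3 + 5×5 = 113
D: 6×5 + 5×3 + 8×4 + 6×2 + 10×4 + 5×4 = 149
E: 6×2 + 5×4 + 8×1 + 6×4 + 10×5 + 5×1 = 119

D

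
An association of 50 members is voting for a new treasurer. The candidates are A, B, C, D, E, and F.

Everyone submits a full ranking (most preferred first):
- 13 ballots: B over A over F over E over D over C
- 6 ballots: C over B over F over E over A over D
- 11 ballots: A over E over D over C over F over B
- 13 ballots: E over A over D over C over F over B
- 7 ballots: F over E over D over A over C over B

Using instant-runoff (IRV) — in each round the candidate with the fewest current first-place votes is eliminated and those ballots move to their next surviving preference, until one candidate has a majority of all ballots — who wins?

E

Round 1: A 11, B 13, C 6, D 0, E 13, F 7. D eliminated.
Round 2: A 11, B 13, C 6, E 13, F 7. C eliminated.
Round 3: A 11, B 19, E 13, F 7. F eliminated.
Round 4: A 11, B 19, E 20. A eliminated.
Round 5: B 19, E 31. E has a majority (≥26).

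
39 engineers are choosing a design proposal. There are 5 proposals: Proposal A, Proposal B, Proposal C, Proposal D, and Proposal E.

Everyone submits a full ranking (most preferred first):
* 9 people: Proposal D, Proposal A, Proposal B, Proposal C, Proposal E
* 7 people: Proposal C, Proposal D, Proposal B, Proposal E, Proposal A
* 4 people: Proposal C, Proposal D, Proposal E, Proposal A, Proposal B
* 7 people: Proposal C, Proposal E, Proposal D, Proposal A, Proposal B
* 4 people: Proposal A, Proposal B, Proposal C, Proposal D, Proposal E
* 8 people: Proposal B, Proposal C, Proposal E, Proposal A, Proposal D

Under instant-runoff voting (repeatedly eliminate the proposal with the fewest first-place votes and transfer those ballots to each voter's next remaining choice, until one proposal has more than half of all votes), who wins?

Proposal B

Round 1: Proposal A 4, Proposal B 8, Proposal C 18, Proposal D 9, Proposal E 0. Proposal E eliminated.
Round 2: Proposal A 4, Proposal B 8, Proposal C 18, Proposal D 9. Proposal A eliminated.
Round 3: Proposal B 12, Proposal C 18, Proposal D 9. Proposal D eliminated.
Round 4: Proposal B 21, Proposal C 18. Proposal B has a majority (≥20).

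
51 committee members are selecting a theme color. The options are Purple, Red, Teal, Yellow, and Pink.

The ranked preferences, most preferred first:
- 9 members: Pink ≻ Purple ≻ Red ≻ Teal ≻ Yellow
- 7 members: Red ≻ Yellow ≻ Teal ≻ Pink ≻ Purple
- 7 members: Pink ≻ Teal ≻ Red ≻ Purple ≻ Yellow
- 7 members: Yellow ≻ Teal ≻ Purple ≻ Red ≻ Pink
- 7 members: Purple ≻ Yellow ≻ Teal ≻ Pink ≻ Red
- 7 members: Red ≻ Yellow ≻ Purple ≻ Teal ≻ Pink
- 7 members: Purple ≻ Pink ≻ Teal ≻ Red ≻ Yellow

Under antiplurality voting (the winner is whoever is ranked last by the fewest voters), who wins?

Last-place votes: Purple 7, Red 7, Teal 0, Yellow 23, Pink 14.

Teal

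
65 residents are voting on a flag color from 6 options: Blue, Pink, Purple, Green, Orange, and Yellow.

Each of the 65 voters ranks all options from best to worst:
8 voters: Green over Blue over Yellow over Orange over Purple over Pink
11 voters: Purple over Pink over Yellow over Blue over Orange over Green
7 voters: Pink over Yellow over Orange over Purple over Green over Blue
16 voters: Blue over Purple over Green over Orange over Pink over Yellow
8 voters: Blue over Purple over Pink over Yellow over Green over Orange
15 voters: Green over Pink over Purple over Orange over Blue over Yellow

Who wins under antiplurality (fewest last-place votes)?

Last-place votes: Blue 7, Pink 8, Purple 0, Green 11, Orange 8, Yellow 31.

Purple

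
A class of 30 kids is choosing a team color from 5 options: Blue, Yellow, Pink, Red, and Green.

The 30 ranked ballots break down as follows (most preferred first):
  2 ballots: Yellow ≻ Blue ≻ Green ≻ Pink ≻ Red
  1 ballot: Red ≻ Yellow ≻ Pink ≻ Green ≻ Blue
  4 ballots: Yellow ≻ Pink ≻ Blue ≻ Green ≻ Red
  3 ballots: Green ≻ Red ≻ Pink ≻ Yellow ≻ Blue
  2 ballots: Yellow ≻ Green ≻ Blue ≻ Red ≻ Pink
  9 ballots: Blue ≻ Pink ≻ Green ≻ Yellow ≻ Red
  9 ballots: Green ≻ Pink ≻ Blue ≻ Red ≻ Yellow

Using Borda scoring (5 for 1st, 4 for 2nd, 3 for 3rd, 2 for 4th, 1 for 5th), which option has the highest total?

Blue: 2×4 + 1×1 + 4×3 + 3×1 + 2×3 + 9×5 + 9×3 = 102
Yellow: 2×5 + 1×4 + 4×5 + 3×2 + 2×5 + 9×2 + 9×1 = 77
Pink: 2×2 + 1×3 + 4×4 + 3×3 + 2×1 + 9×4 + 9×4 = 106
Red: 2×1 + 1×5 + 4×1 + 3×4 + 2×2 + 9×1 + 9×2 = 54
Green: 2×3 + 1×2 + 4×2 + 3×5 + 2×4 + 9×3 + 9×5 = 111

Green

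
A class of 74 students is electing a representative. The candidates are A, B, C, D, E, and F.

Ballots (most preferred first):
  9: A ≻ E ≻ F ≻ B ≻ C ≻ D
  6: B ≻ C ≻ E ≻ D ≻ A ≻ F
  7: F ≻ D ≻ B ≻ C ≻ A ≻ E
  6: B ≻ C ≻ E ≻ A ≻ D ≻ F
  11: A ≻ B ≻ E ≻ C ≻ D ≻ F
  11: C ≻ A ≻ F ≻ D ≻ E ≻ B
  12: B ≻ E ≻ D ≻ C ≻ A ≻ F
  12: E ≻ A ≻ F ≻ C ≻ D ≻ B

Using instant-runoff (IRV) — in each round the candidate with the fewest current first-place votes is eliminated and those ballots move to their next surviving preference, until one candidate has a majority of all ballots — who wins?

Round 1: A 20, B 24, C 11, D 0, E 12, F 7. D eliminated.
Round 2: A 20, B 24, C 11, E 12, F 7. F eliminated.
Round 3: A 20, B 31, C 11, E 12. C eliminated.
Round 4: A 31, B 31, E 12. E eliminated.
Round 5: A 43, B 31. A has a majority (≥38).

A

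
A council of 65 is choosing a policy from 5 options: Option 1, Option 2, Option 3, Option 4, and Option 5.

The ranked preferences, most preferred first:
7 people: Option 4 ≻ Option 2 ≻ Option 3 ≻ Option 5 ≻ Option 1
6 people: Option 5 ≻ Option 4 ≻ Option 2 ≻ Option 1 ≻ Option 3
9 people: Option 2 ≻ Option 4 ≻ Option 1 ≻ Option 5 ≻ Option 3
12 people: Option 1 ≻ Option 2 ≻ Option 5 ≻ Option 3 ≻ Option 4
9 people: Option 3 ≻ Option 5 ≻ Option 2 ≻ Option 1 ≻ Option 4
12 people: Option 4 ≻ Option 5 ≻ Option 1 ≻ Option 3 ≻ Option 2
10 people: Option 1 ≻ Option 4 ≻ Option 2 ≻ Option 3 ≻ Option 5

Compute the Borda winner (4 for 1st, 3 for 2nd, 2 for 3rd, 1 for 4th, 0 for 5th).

Option 4

Option 1: 7×0 + 6×1 + 9×2 + 12×4 + 9×1 + 12×2 + 10×4 = 145
Option 2: 7×3 + 6×2 + 9×4 + 12×3 + 9×2 + 12×0 + 10×2 = 143
Option 3: 7×2 + 6×0 + 9×0 + 12×1 + 9×4 + 12×1 + 10×1 = 84
Option 4: 7×4 + 6×3 + 9×3 + 12×0 + 9×0 + 12×4 + 10×3 = 151
Option 5: 7×1 + 6×4 + 9×1 + 12×2 + 9×3 + 12×3 + 10×0 = 127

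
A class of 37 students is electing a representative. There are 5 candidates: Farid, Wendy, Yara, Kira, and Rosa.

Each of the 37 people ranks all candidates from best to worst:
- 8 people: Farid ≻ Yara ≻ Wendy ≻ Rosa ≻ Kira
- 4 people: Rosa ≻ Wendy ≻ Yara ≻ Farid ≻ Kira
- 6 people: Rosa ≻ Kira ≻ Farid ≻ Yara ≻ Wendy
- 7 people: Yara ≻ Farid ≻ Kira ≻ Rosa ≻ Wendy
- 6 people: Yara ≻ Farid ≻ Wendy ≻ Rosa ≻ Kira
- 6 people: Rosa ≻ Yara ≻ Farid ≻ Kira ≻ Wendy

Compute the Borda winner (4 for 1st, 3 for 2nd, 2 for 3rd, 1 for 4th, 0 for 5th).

Farid: 8×4 + 4×1 + 6×2 + 7×3 + 6×3 + 6×2 = 99
Wendy: 8×2 + 4×3 + 6×0 + 7×0 + 6×2 + 6×0 = 40
Yara: 8×3 + 4×2 + 6×1 + 7×4 + 6×4 + 6×3 = 108
Kira: 8×0 + 4×0 + 6×3 + 7×2 + 6×0 + 6×1 = 38
Rosa: 8×1 + 4×4 + 6×4 + 7×1 + 6×1 + 6×4 = 85

Yara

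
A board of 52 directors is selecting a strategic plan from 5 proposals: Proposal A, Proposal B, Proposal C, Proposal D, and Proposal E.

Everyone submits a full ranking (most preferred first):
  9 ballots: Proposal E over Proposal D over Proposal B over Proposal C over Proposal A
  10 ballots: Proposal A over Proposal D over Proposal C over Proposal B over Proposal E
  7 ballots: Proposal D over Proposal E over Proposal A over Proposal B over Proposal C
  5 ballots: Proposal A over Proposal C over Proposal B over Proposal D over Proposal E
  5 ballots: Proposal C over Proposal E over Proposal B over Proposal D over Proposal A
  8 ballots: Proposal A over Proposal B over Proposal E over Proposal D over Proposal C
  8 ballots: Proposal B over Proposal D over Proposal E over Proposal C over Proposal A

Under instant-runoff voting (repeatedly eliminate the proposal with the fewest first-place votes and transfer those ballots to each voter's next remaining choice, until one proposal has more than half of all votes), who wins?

Round 1: Proposal A 23, Proposal B 8, Proposal C 5, Proposal D 7, Proposal E 9. Proposal C eliminated.
Round 2: Proposal A 23, Proposal B 8, Proposal D 7, Proposal E 14. Proposal D eliminated.
Round 3: Proposal A 23, Proposal B 8, Proposal E 21. Proposal B eliminated.
Round 4: Proposal A 23, Proposal E 29. Proposal E has a majority (≥27).

Proposal E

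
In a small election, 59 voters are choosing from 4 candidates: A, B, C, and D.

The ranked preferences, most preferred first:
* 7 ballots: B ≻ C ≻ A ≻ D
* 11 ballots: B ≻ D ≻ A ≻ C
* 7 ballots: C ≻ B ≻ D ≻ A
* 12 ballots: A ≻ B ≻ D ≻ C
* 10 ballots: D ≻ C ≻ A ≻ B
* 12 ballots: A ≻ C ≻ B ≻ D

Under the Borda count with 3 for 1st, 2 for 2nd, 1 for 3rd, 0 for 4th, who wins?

B

A: 7×1 + 11×1 + 7×0 + 12×3 + 10×1 + 12×3 = 100
B: 7×3 + 11×3 + 7×2 + 12×2 + 10×0 + 12×1 = 104
C: 7×2 + 11×0 + 7×3 + 12×0 + 10×2 + 12×2 = 79
D: 7×0 + 11×2 + 7×1 + 12×1 + 10×3 + 12×0 = 71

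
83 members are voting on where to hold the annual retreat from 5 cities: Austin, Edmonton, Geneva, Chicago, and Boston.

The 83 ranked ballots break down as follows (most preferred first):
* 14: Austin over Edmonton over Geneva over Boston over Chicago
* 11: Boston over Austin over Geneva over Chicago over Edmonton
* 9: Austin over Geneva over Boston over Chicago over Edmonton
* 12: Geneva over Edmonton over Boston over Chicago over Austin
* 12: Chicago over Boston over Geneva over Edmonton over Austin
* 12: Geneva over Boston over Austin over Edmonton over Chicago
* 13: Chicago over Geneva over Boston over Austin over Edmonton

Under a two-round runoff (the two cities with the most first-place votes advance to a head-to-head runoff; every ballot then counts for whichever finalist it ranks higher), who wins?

Geneva

Round 1 first-place votes: Austin 23, Edmonton 0, Geneva 24, Chicago 25, Boston 11. Chicago and Geneva advance.
Runoff: Chicago is ranked above Geneva on 25 ballots, Geneva above Chicago on 58.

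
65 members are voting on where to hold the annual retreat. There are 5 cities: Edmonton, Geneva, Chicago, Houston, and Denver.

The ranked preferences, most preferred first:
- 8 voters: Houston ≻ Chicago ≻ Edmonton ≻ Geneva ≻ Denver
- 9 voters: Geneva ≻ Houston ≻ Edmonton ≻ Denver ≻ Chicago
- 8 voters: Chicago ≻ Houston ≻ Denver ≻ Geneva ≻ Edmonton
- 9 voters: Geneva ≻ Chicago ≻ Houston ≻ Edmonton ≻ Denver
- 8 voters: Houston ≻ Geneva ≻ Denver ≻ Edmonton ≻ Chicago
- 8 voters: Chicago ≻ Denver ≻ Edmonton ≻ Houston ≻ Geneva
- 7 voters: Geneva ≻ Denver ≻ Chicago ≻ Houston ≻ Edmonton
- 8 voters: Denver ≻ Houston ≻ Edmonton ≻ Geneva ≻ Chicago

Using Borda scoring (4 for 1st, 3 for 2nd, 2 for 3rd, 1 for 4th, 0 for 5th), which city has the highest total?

Edmonton: 8×2 + 9×2 + 8×0 + 9×1 + 8×1 + 8×2 + 7×0 + 8×2 = 83
Geneva: 8×1 + 9×4 + 8×1 + 9×4 + 8×3 + 8×0 + 7×4 + 8×1 = 148
Chicago: 8×3 + 9×0 + 8×4 + 9×3 + 8×0 + 8×4 + 7×2 + 8×0 = 129
Houston: 8×4 + 9×3 + 8×3 + 9×2 + 8×4 + 8×1 + 7×1 + 8×3 = 172
Denver: 8×0 + 9×1 + 8×2 + 9×0 + 8×2 + 8×3 + 7×3 + 8×4 = 118

Houston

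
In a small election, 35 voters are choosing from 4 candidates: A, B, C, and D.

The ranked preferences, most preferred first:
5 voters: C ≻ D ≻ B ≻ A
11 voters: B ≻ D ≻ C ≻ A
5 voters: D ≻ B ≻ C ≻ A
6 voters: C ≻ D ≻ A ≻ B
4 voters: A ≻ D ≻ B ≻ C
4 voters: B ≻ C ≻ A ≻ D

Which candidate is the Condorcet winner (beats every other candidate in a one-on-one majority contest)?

D

D vs A: 27–8
D vs B: 20–15
D vs C: 20–15
D beats every other candidate.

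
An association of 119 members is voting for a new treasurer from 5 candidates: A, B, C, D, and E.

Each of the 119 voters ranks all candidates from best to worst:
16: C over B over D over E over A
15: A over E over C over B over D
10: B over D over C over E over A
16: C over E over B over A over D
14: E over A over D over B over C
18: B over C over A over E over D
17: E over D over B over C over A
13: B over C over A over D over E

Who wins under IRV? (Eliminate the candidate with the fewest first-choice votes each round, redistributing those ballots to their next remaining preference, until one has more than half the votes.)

E

Round 1: A 15, B 41, C 32, D 0, E 31. D eliminated.
Round 2: A 15, B 41, C 32, E 31. A eliminated.
Round 3: B 41, C 32, E 46. C eliminated.
Round 4: B 57, E 62. E has a majority (≥60).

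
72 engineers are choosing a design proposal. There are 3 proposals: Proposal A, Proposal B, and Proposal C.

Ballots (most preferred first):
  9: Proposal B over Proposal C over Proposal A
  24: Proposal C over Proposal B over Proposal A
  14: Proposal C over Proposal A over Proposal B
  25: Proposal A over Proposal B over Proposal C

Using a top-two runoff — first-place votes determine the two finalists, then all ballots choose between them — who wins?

Proposal C

Round 1 first-place votes: Proposal A 25, Proposal B 9, Proposal C 38. Proposal C and Proposal A advance.
Runoff: Proposal C is ranked above Proposal A on 47 ballots, Proposal A above Proposal C on 25.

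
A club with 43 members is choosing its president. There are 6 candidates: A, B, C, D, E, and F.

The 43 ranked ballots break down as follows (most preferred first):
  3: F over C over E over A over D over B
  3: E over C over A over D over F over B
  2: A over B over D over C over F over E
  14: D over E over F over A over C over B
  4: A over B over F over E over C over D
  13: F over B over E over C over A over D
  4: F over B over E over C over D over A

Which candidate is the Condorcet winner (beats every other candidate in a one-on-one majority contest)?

F vs A: 34–9
F vs B: 37–6
F vs C: 38–5
F vs D: 24–19
F vs E: 26–17
F beats every other candidate.

F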